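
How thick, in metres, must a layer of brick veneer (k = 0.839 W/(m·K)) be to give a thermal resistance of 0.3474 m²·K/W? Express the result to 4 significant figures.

L = R·k = 0.3474 × 0.839 = 0.29147 m

0.2915 m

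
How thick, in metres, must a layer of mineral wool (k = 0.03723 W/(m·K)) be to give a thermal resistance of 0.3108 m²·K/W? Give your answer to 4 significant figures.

L = R·k = 0.3108 × 0.03723 = 0.011571 m

0.01157 m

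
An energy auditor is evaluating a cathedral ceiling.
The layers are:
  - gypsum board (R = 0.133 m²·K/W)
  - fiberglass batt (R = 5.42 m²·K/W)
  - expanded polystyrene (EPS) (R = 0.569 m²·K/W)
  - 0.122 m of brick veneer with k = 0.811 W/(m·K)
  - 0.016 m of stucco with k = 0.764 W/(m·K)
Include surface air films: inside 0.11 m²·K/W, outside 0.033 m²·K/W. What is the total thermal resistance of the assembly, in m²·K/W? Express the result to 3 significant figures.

0.122/0.811 = 0.1504
0.016/0.764 = 0.02094
R_total = 0.11 + 0.133 + 5.42 + 0.569 + 0.1504 + 0.02094 + 0.033 = 6.436 m²·K/W

6.44 m²·K/W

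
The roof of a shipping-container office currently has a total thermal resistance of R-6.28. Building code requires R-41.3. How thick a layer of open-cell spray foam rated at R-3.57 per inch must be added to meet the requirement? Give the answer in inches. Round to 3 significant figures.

ΔR = 41.3 − 6.28 = 35.02 ft²·°F·h/BTU
L = ΔR / (R/in) = 35.02/3.57 = 9.81 in

9.81 in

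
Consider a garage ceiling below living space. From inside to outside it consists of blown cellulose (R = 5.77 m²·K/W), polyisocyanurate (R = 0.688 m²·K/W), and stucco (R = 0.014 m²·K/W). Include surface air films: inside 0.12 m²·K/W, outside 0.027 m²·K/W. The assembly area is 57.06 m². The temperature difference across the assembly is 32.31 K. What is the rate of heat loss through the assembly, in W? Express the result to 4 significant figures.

278.5 W

R_total = 0.12 + 5.77 + 0.688 + 0.014 + 0.027 = 6.619 m²·K/W
Q = A·ΔT/R = 57.06 × 32.31 / 6.619 = 278.53 W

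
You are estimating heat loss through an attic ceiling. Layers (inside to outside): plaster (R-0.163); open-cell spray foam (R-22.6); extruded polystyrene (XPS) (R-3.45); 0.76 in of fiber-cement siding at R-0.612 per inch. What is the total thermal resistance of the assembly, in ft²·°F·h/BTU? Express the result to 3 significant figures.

26.7 ft²·°F·h/BTU

0.76 × 0.612 = 0.4651
R_total = 0.163 + 22.6 + 3.45 + 0.4651 = 26.68 ft²·°F·h/BTU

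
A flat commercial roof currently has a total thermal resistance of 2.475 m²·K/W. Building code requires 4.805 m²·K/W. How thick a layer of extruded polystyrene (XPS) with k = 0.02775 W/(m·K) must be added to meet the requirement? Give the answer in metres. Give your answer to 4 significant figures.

0.06466 m

ΔR = 4.805 − 2.475 = 2.33 m²·K/W
L = ΔR × k = 2.33 × 0.02775 = 0.064657 m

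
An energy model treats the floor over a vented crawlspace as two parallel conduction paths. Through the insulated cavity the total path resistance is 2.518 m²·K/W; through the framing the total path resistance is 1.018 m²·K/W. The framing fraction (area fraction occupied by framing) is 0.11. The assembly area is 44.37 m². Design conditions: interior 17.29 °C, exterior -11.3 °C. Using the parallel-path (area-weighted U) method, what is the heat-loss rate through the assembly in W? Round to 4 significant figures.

U_eff = 0.89/2.518 + 0.11/1.018 = 0.35346 + 0.10806 = 0.46151
R_eff = 1/U_eff = 2.1668 m²·K/W
Q = 44.37 × (17.29 − (-11.3)) / 2.1668 = 585.44 W

585.4 W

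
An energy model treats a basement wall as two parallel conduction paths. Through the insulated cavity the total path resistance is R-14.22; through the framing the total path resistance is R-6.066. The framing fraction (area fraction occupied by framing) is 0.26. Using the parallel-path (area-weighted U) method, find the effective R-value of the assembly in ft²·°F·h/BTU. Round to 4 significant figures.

U_eff = 0.74/14.22 + 0.26/6.066 = 0.052039 + 0.042862 = 0.094901
R_eff = 1/U_eff = 10.537 ft²·°F·h/BTU

10.54 ft²·°F·h/BTU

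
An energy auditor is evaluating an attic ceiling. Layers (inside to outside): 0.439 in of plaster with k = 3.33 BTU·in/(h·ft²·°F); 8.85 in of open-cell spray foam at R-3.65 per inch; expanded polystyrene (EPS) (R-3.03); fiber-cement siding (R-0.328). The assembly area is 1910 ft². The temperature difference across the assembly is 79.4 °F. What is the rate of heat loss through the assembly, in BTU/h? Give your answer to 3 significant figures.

4240 BTU/h

0.439/3.33 = 0.1318
8.85 × 3.65 = 32.3
R_total = 0.1318 + 32.3 + 3.03 + 0.328 = 35.79 ft²·°F·h/BTU
Q = A·ΔT/R = 1910 × 79.4 / 35.79 = 4237 BTU/h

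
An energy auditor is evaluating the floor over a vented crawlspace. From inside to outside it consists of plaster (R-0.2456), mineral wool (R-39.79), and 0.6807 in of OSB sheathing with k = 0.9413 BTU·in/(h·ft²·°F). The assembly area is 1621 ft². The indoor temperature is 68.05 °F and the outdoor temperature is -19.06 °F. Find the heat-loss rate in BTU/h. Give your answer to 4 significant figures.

0.6807/0.9413 = 0.72315
R_total = 0.2456 + 39.79 + 0.72315 = 40.759 ft²·°F·h/BTU
Q = A·ΔT/R = 1621 × (68.05 − (-19.06)) / 40.759 = 3464.4 BTU/h

3464 BTU/h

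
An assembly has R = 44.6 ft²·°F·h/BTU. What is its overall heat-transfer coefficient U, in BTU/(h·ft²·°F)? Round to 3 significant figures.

U = 1/R = 1/44.6 = 0.02242

0.0224 BTU/(h·ft²·°F)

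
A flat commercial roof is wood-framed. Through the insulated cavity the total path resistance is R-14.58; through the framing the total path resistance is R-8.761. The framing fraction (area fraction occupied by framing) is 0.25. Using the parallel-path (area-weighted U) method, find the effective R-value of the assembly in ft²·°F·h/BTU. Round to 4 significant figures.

12.50 ft²·°F·h/BTU

U_eff = 0.75/14.58 + 0.25/8.761 = 0.05144 + 0.028536 = 0.079976
R_eff = 1/U_eff = 12.504 ft²·°F·h/BTU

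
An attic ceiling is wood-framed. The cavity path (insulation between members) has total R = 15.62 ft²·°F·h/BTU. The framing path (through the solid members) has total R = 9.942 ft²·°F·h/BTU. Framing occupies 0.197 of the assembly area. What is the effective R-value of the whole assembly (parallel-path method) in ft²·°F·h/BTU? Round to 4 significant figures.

U_eff = 0.803/15.62 + 0.197/9.942 = 0.051408 + 0.019815 = 0.071223
R_eff = 1/U_eff = 14.04 ft²·°F·h/BTU

14.04 ft²·°F·h/BTU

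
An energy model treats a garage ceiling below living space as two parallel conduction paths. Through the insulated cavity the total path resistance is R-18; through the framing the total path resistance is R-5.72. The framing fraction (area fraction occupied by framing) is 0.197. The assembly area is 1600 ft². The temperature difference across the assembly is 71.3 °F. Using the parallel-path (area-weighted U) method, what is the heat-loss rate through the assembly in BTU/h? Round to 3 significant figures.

9020 BTU/h

U_eff = 0.803/18 + 0.197/5.72 = 0.04461 + 0.03444 = 0.07905
R_eff = 1/U_eff = 12.65 ft²·°F·h/BTU
Q = 1600 × 71.3 / 12.65 = 9018 BTU/h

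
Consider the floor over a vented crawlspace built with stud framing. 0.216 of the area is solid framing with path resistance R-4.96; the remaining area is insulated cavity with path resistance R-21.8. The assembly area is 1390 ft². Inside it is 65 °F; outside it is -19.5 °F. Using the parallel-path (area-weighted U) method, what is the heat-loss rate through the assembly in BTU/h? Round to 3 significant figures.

U_eff = 0.784/21.8 + 0.216/4.96 = 0.03596 + 0.04355 = 0.07951
R_eff = 1/U_eff = 12.58 ft²·°F·h/BTU
Q = 1390 × (65 − (-19.5)) / 12.58 = 9339 BTU/h

9340 BTU/h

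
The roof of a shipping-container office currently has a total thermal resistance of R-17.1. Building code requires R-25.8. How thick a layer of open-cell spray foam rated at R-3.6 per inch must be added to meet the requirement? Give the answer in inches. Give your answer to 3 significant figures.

2.42 in

ΔR = 25.8 − 17.1 = 8.7 ft²·°F·h/BTU
L = ΔR / (R/in) = 8.7/3.6 = 2.417 in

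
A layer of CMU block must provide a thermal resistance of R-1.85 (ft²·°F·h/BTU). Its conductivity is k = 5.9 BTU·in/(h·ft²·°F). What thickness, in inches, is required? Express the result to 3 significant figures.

L = R × k = 1.85 × 5.9 = 10.92 in

10.9 in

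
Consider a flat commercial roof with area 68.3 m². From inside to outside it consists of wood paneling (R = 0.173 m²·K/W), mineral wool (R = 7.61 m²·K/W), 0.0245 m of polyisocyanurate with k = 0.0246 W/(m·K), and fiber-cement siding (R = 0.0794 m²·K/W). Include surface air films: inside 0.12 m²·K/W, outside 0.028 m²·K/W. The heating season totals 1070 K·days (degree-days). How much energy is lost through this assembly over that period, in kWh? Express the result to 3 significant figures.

0.0245/0.0246 = 0.9959
R_total = 0.12 + 0.173 + 7.61 + 0.9959 + 0.0794 + 0.028 = 9.006 m²·K/W
E = A × HDD × 24 / R / 1000 = 68.3 × 1070 × 24 / 9.006 / 1000 = 194.7 kWh

195 kWh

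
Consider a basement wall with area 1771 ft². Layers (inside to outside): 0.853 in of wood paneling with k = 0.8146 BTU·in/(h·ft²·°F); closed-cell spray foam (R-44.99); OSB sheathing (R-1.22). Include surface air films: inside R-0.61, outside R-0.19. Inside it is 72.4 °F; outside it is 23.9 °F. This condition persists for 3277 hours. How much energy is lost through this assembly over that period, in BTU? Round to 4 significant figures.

5857000 BTU

0.853/0.8146 = 1.0471
R_total = 0.61 + 1.0471 + 44.99 + 1.22 + 0.19 = 48.057 ft²·°F·h/BTU
Q = 1771 × (72.4 − 23.9) / 48.057 = 1787.3 BTU/h
E = 1787.3 × 3277 = 5857000 BTU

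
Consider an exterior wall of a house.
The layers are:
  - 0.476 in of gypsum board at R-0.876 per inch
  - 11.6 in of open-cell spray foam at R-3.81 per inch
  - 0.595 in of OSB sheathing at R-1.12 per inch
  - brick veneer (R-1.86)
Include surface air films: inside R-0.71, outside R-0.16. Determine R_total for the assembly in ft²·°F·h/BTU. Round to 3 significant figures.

0.476 × 0.876 = 0.417
11.6 × 3.81 = 44.2
0.595 × 1.12 = 0.6664
R_total = 0.71 + 0.417 + 44.2 + 0.6664 + 1.86 + 0.16 = 48.01 ft²·°F·h/BTU

48.0 ft²·°F·h/BTU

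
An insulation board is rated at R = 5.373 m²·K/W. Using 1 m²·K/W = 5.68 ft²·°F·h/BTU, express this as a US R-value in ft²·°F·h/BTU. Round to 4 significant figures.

R_US = 5.373 × 5.68 = 30.519

30.52 ft²·°F·h/BTU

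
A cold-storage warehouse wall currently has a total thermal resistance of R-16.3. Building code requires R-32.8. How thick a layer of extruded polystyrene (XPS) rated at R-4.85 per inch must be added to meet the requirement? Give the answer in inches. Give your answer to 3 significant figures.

3.40 in

ΔR = 32.8 − 16.3 = 16.5 ft²·°F·h/BTU
L = ΔR / (R/in) = 16.5/4.85 = 3.402 in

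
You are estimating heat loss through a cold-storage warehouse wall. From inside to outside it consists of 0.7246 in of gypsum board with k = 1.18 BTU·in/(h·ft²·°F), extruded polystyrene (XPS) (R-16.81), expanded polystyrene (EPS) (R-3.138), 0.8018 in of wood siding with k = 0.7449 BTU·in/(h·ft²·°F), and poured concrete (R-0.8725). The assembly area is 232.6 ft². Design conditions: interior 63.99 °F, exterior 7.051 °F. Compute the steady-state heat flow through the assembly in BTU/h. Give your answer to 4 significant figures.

0.7246/1.18 = 0.61407
0.8018/0.7449 = 1.0764
R_total = 0.61407 + 16.81 + 3.138 + 1.0764 + 0.8725 = 22.511 ft²·°F·h/BTU
Q = A·ΔT/R = 232.6 × (63.99 − 7.051) / 22.511 = 588.34 BTU/h

588.3 BTU/h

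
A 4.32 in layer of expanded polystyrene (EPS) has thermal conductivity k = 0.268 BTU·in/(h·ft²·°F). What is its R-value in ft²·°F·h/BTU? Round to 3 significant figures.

16.1 ft²·°F·h/BTU

R = L/k = 4.32/0.268 = 16.12 ft²·°F·h/BTU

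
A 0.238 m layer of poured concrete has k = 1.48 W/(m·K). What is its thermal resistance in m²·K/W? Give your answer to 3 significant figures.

0.161 m²·K/W

R = L/k = 0.238/1.48 = 0.1608 m²·K/W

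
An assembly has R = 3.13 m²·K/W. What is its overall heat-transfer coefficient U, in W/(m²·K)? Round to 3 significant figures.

U = 1/R = 1/3.13 = 0.3195

0.319 W/(m²·K)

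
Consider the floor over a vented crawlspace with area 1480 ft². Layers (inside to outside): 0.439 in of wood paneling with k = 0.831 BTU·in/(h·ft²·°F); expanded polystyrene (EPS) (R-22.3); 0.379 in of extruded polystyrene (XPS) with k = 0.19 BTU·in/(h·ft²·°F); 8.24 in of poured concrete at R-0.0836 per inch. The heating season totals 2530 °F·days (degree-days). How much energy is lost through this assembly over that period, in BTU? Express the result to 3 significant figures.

0.439/0.831 = 0.5283
0.379/0.19 = 1.995
8.24 × 0.0836 = 0.6889
R_total = 0.5283 + 22.3 + 1.995 + 0.6889 = 25.51 ft²·°F·h/BTU
E = A × HDD × 24 / R = 1480 × 2530 × 24 / 25.51 = 3523000 BTU

3520000 BTU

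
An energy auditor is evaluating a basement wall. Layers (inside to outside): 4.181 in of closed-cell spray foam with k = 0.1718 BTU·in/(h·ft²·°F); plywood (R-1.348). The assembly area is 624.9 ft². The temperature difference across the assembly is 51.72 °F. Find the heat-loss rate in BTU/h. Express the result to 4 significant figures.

1258 BTU/h

4.181/0.1718 = 24.336
R_total = 24.336 + 1.348 = 25.684 ft²·°F·h/BTU
Q = A·ΔT/R = 624.9 × 51.72 / 25.684 = 1258.3 BTU/h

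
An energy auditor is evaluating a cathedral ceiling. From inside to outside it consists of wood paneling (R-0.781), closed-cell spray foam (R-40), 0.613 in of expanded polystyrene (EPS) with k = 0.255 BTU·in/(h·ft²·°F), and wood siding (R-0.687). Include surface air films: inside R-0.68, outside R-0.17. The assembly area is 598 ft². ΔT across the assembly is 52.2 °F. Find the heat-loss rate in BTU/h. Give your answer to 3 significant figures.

698 BTU/h

0.613/0.255 = 2.404
R_total = 0.68 + 0.781 + 40 + 2.404 + 0.687 + 0.17 = 44.72 ft²·°F·h/BTU
Q = A·ΔT/R = 598 × 52.2 / 44.72 = 698 BTU/h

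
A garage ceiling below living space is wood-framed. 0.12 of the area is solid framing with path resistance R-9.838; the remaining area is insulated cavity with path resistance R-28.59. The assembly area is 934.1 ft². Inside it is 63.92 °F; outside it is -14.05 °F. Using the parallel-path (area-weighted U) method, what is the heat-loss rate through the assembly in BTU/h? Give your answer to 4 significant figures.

U_eff = 0.88/28.59 + 0.12/9.838 = 0.03078 + 0.012198 = 0.042978
R_eff = 1/U_eff = 23.268 ft²·°F·h/BTU
Q = 934.1 × (63.92 − (-14.05)) / 23.268 = 3130.1 BTU/h

3130 BTU/h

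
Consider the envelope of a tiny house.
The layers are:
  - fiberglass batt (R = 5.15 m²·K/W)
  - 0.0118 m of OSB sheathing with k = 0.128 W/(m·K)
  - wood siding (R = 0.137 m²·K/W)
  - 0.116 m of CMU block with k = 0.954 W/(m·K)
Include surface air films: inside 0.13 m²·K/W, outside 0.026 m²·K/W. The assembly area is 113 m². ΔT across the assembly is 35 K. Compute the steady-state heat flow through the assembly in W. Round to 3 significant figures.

0.0118/0.128 = 0.09219
0.116/0.954 = 0.1216
R_total = 0.13 + 5.15 + 0.09219 + 0.137 + 0.1216 + 0.026 = 5.657 m²·K/W
Q = A·ΔT/R = 113 × 35 / 5.657 = 699.2 W

699 W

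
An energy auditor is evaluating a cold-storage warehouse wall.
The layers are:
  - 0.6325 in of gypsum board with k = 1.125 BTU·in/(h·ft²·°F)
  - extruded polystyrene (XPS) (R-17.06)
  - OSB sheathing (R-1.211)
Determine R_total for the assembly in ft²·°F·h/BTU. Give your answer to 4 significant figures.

18.83 ft²·°F·h/BTU

0.6325/1.125 = 0.56222
R_total = 0.56222 + 17.06 + 1.211 = 18.833 ft²·°F·h/BTU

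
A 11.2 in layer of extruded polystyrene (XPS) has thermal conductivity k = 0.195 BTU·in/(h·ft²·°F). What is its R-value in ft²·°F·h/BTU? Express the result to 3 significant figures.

57.4 ft²·°F·h/BTU

R = L/k = 11.2/0.195 = 57.44 ft²·°F·h/BTU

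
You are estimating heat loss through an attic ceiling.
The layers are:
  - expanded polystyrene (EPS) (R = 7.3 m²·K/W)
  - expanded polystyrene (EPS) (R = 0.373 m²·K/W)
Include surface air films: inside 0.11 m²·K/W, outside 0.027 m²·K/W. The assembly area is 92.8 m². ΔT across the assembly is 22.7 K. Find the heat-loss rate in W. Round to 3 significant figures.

270 W

R_total = 0.11 + 7.3 + 0.373 + 0.027 = 7.81 m²·K/W
Q = A·ΔT/R = 92.8 × 22.7 / 7.81 = 269.7 W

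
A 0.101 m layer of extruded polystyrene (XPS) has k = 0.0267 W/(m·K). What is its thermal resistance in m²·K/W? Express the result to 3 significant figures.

R = L/k = 0.101/0.0267 = 3.783 m²·K/W

3.78 m²·K/W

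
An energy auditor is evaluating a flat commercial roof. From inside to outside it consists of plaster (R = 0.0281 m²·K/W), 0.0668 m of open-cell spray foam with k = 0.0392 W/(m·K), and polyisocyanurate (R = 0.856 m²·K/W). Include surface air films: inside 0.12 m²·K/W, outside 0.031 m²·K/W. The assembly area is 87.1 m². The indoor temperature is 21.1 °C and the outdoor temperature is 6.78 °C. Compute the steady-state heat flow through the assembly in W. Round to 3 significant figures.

455 W

0.0668/0.0392 = 1.704
R_total = 0.12 + 0.0281 + 1.704 + 0.856 + 0.031 = 2.739 m²·K/W
Q = A·ΔT/R = 87.1 × (21.1 − 6.78) / 2.739 = 455.3 W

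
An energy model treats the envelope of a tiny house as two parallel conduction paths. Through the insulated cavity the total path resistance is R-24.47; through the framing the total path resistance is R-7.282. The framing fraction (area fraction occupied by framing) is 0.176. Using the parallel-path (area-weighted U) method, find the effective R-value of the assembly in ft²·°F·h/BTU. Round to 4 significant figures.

U_eff = 0.824/24.47 + 0.176/7.282 = 0.033674 + 0.024169 = 0.057843
R_eff = 1/U_eff = 17.288 ft²·°F·h/BTU

17.29 ft²·°F·h/BTU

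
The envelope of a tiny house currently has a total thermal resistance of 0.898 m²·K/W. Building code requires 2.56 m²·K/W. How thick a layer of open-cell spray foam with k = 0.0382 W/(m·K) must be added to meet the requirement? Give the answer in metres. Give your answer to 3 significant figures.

ΔR = 2.56 − 0.898 = 1.662 m²·K/W
L = ΔR × k = 1.662 × 0.0382 = 0.06349 m

0.0635 m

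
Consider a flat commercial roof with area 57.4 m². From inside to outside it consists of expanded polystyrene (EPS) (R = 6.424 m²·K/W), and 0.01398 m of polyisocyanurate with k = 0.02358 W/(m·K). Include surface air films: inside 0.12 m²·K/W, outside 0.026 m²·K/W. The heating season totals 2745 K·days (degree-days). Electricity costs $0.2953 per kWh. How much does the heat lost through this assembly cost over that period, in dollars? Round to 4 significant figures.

155.9 dollars

0.01398/0.02358 = 0.59288
R_total = 0.12 + 6.424 + 0.59288 + 0.026 = 7.1629 m²·K/W
E = A × HDD × 24 / R / 1000 = 57.4 × 2745 × 24 / 7.1629 / 1000 = 527.93 kWh
Cost = 527.93 × 0.2953 = $155.9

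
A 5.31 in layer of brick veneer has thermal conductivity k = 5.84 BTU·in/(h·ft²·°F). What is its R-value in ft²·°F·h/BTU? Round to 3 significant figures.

0.909 ft²·°F·h/BTU

R = L/k = 5.31/5.84 = 0.9092 ft²·°F·h/BTU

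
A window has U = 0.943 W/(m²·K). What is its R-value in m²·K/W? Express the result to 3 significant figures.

R = 1/U = 1/0.943 = 1.06

1.06 m²·K/W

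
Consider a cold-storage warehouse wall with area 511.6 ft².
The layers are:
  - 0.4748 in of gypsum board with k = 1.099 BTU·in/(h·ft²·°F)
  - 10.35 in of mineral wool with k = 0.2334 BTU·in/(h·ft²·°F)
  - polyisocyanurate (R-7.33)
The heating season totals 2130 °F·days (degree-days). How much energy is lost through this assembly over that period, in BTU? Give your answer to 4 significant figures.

0.4748/1.099 = 0.43203
10.35/0.2334 = 44.344
R_total = 0.43203 + 44.344 + 7.33 = 52.107 ft²·°F·h/BTU
E = A × HDD × 24 / R = 511.6 × 2130 × 24 / 52.107 = 501910 BTU

501900 BTU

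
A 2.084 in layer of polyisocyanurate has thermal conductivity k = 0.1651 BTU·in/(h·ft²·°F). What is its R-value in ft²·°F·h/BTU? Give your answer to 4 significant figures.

R = L/k = 2.084/0.1651 = 12.623 ft²·°F·h/BTU

12.62 ft²·°F·h/BTU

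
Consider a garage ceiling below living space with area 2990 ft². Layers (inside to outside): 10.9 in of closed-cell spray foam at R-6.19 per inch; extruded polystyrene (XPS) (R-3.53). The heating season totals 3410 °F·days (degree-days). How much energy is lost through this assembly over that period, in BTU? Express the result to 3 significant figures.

10.9 × 6.19 = 67.47
R_total = 67.47 + 3.53 = 71 ft²·°F·h/BTU
E = A × HDD × 24 / R = 2990 × 3410 × 24 / 71 = 3446000 BTU

3450000 BTU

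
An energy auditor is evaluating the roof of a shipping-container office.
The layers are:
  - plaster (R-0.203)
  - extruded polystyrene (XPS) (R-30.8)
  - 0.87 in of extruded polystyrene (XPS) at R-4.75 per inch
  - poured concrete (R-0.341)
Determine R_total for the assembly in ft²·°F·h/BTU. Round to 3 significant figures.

0.87 × 4.75 = 4.133
R_total = 0.203 + 30.8 + 4.133 + 0.341 = 35.48 ft²·°F·h/BTU

35.5 ft²·°F·h/BTU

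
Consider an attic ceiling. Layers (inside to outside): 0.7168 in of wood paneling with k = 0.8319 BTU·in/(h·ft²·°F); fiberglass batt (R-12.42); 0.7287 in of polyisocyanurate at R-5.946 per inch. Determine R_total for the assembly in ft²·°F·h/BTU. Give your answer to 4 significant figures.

0.7168/0.8319 = 0.86164
0.7287 × 5.946 = 4.3329
R_total = 0.86164 + 12.42 + 4.3329 = 17.614 ft²·°F·h/BTU

17.61 ft²·°F·h/BTU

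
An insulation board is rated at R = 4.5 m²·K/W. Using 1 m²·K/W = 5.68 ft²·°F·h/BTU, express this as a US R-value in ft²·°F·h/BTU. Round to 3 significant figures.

25.6 ft²·°F·h/BTU

R_US = 4.5 × 5.68 = 25.56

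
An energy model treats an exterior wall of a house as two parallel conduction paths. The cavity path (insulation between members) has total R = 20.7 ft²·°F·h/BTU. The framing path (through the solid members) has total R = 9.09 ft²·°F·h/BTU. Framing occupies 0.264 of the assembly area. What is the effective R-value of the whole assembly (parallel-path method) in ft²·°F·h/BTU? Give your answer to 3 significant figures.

15.5 ft²·°F·h/BTU

U_eff = 0.736/20.7 + 0.264/9.09 = 0.03556 + 0.02904 = 0.0646
R_eff = 1/U_eff = 15.48 ft²·°F·h/BTU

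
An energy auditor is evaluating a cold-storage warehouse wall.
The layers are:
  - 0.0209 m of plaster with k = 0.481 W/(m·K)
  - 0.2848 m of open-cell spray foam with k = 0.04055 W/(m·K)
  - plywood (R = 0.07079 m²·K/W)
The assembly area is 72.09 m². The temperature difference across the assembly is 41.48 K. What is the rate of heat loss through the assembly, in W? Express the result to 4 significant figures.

418.9 W

0.0209/0.481 = 0.043451
0.2848/0.04055 = 7.0234
R_total = 0.043451 + 7.0234 + 0.07079 = 7.1377 m²·K/W
Q = A·ΔT/R = 72.09 × 41.48 / 7.1377 = 418.95 W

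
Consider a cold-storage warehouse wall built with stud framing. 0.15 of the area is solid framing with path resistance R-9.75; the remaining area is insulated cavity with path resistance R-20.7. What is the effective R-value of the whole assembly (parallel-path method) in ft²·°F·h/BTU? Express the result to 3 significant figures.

17.7 ft²·°F·h/BTU

U_eff = 0.85/20.7 + 0.15/9.75 = 0.04106 + 0.01538 = 0.05645
R_eff = 1/U_eff = 17.72 ft²·°F·h/BTU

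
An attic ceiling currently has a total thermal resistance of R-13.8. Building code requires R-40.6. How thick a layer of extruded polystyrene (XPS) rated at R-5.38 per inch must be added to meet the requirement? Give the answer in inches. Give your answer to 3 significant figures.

4.98 in

ΔR = 40.6 − 13.8 = 26.8 ft²·°F·h/BTU
L = ΔR / (R/in) = 26.8/5.38 = 4.981 in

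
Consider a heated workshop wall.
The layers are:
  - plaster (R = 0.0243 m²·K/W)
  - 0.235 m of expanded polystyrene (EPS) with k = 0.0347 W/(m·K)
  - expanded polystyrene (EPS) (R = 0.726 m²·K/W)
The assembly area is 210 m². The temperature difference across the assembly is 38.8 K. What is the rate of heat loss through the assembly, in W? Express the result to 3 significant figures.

0.235/0.0347 = 6.772
R_total = 0.0243 + 6.772 + 0.726 = 7.523 m²·K/W
Q = A·ΔT/R = 210 × 38.8 / 7.523 = 1083 W

1080 W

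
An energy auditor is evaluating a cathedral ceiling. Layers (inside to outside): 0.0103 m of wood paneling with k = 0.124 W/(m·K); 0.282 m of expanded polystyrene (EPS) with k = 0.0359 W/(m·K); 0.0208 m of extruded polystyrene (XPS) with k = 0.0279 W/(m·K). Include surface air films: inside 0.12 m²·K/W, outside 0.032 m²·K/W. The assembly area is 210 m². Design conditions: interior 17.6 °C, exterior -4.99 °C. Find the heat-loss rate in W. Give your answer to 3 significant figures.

0.0103/0.124 = 0.08306
0.282/0.0359 = 7.855
0.0208/0.0279 = 0.7455
R_total = 0.12 + 0.08306 + 7.855 + 0.7455 + 0.032 = 8.836 m²·K/W
Q = A·ΔT/R = 210 × (17.6 − (-4.99)) / 8.836 = 536.9 W

537 W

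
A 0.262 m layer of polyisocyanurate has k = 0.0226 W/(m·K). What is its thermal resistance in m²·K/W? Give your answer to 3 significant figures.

R = L/k = 0.262/0.0226 = 11.59 m²·K/W

11.6 m²·K/W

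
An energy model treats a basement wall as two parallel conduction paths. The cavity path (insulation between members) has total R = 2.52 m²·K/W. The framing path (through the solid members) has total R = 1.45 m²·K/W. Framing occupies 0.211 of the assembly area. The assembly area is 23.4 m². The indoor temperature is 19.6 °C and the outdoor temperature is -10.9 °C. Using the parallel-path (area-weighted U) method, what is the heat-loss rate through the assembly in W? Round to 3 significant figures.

327 W

U_eff = 0.789/2.52 + 0.211/1.45 = 0.3131 + 0.1455 = 0.4586
R_eff = 1/U_eff = 2.18 m²·K/W
Q = 23.4 × (19.6 − (-10.9)) / 2.18 = 327.3 W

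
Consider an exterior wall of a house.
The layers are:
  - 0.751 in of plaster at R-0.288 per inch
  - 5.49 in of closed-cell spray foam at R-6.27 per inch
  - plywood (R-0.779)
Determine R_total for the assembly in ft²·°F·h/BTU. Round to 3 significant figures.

0.751 × 0.288 = 0.2163
5.49 × 6.27 = 34.42
R_total = 0.2163 + 34.42 + 0.779 = 35.42 ft²·°F·h/BTU

35.4 ft²·°F·h/BTU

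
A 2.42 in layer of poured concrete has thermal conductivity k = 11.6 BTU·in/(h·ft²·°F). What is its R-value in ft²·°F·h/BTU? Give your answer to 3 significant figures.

R = L/k = 2.42/11.6 = 0.2086 ft²·°F·h/BTU

0.209 ft²·°F·h/BTU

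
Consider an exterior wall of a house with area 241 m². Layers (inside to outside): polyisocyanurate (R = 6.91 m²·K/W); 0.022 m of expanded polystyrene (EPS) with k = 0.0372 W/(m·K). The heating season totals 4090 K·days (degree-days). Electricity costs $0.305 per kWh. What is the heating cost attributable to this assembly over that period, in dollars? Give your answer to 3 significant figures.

0.022/0.0372 = 0.5914
R_total = 6.91 + 0.5914 = 7.501 m²·K/W
E = A × HDD × 24 / R / 1000 = 241 × 4090 × 24 / 7.501 / 1000 = 3154 kWh
Cost = 3154 × 0.305 = $961.9

962 dollars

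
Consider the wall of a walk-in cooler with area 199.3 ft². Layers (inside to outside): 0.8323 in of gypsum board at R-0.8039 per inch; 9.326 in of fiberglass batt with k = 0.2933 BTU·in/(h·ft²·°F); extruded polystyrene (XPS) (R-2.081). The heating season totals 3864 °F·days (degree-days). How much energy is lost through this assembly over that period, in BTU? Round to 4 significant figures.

535000 BTU

0.8323 × 0.8039 = 0.66909
9.326/0.2933 = 31.797
R_total = 0.66909 + 31.797 + 2.081 = 34.547 ft²·°F·h/BTU
E = A × HDD × 24 / R = 199.3 × 3864 × 24 / 34.547 = 534990 BTU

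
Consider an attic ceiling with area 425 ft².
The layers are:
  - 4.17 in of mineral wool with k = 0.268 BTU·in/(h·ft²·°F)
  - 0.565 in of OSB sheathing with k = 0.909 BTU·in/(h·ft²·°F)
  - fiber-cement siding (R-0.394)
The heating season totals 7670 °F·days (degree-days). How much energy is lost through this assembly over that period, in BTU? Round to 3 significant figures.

4.17/0.268 = 15.56
0.565/0.909 = 0.6216
R_total = 15.56 + 0.6216 + 0.394 = 16.58 ft²·°F·h/BTU
E = A × HDD × 24 / R = 425 × 7670 × 24 / 16.58 = 4720000 BTU

4720000 BTU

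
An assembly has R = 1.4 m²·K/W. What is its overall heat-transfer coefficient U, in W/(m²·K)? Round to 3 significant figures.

U = 1/R = 1/1.4 = 0.7143

0.714 W/(m²·K)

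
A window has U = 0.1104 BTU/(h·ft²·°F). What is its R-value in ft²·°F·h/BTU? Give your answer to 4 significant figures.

9.058 ft²·°F·h/BTU

R = 1/U = 1/0.1104 = 9.058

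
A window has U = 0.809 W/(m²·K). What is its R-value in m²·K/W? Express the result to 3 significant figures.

R = 1/U = 1/0.809 = 1.236

1.24 m²·K/W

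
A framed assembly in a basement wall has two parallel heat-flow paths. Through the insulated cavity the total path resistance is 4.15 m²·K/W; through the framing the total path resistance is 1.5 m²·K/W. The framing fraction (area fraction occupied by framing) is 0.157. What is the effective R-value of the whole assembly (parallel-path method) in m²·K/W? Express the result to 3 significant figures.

3.25 m²·K/W

U_eff = 0.843/4.15 + 0.157/1.5 = 0.2031 + 0.1047 = 0.3078
R_eff = 1/U_eff = 3.249 m²·K/W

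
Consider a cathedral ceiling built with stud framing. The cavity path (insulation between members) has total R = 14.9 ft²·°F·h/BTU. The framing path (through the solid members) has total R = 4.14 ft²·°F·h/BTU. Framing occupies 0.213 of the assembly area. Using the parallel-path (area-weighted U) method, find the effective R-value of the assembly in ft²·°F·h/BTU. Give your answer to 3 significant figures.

9.59 ft²·°F·h/BTU

U_eff = 0.787/14.9 + 0.213/4.14 = 0.05282 + 0.05145 = 0.1043
R_eff = 1/U_eff = 9.591 ft²·°F·h/BTU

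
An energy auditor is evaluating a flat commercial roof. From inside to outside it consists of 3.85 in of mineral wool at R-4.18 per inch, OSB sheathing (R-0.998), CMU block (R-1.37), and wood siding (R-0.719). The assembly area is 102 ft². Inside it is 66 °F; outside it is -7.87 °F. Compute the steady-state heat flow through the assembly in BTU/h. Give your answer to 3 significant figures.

393 BTU/h

3.85 × 4.18 = 16.09
R_total = 16.09 + 0.998 + 1.37 + 0.719 = 19.18 ft²·°F·h/BTU
Q = A·ΔT/R = 102 × (66 − (-7.87)) / 19.18 = 392.8 BTU/h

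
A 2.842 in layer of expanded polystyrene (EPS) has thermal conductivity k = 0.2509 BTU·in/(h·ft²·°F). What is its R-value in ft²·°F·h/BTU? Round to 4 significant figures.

11.33 ft²·°F·h/BTU

R = L/k = 2.842/0.2509 = 11.327 ft²·°F·h/BTU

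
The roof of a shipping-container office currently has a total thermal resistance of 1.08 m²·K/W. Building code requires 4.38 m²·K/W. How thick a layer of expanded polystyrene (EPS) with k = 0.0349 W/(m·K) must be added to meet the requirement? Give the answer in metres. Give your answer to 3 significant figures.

0.115 m

ΔR = 4.38 − 1.08 = 3.3 m²·K/W
L = ΔR × k = 3.3 × 0.0349 = 0.1152 m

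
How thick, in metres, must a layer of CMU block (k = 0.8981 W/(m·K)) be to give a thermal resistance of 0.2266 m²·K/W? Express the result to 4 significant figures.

0.2035 m

L = R·k = 0.2266 × 0.8981 = 0.20351 m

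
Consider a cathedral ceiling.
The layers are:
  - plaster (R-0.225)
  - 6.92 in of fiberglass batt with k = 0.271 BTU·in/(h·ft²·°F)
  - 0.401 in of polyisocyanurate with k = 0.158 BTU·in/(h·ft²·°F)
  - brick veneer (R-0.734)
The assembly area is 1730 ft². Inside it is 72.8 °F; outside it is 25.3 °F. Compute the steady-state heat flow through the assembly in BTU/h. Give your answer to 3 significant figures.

2830 BTU/h

6.92/0.271 = 25.54
0.401/0.158 = 2.538
R_total = 0.225 + 25.54 + 2.538 + 0.734 = 29.03 ft²·°F·h/BTU
Q = A·ΔT/R = 1730 × (72.8 − 25.3) / 29.03 = 2830 BTU/h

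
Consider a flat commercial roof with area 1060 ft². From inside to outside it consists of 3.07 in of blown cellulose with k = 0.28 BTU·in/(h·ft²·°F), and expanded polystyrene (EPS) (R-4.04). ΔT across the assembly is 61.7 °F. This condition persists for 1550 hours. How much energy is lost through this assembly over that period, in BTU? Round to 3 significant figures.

3.07/0.28 = 10.96
R_total = 10.96 + 4.04 = 15 ft²·°F·h/BTU
Q = 1060 × 61.7 / 15 = 4359 BTU/h
E = 4359 × 1550 = 6756000 BTU

6760000 BTU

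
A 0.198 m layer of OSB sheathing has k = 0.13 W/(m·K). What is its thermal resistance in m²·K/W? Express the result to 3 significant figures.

1.52 m²·K/W

R = L/k = 0.198/0.13 = 1.523 m²·K/W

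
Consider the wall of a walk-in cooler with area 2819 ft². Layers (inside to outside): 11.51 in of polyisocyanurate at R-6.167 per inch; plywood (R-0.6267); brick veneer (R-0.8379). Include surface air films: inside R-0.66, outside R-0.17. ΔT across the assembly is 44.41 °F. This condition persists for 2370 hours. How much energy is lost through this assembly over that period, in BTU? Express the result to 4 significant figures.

4049000 BTU

11.51 × 6.167 = 70.982
R_total = 0.66 + 70.982 + 0.6267 + 0.8379 + 0.17 = 73.277 ft²·°F·h/BTU
Q = 2819 × 44.41 / 73.277 = 1708.5 BTU/h
E = 1708.5 × 2370 = 4049100 BTU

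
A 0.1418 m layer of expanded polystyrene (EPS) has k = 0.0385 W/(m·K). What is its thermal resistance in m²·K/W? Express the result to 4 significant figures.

3.683 m²·K/W

R = L/k = 0.1418/0.0385 = 3.6831 m²·K/W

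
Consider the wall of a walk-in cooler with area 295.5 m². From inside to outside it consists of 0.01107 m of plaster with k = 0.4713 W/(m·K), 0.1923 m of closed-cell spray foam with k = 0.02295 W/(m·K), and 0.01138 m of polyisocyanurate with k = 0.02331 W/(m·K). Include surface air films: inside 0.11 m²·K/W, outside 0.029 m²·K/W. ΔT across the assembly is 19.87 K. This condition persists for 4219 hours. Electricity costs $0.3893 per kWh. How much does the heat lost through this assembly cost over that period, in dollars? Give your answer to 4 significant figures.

0.01107/0.4713 = 0.023488
0.1923/0.02295 = 8.3791
0.01138/0.02331 = 0.4882
R_total = 0.11 + 0.023488 + 8.3791 + 0.4882 + 0.029 = 9.0298 m²·K/W
Q = 295.5 × 19.87 / 9.0298 = 650.25 W
E = 650.25 W × 4219 h / 1000 = 2743.4 kWh
Cost = 2743.4 × 0.3893 = $1068

1068 dollars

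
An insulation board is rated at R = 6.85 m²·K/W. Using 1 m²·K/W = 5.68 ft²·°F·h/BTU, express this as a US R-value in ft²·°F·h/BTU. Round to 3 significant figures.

R_US = 6.85 × 5.68 = 38.91

38.9 ft²·°F·h/BTU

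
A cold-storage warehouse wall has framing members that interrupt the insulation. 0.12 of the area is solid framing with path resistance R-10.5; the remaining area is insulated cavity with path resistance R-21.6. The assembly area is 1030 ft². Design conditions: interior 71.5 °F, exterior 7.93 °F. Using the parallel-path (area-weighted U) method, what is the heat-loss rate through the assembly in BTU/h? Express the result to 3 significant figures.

3420 BTU/h

U_eff = 0.88/21.6 + 0.12/10.5 = 0.04074 + 0.01143 = 0.05217
R_eff = 1/U_eff = 19.17 ft²·°F·h/BTU
Q = 1030 × (71.5 − 7.93) / 19.17 = 3416 BTU/h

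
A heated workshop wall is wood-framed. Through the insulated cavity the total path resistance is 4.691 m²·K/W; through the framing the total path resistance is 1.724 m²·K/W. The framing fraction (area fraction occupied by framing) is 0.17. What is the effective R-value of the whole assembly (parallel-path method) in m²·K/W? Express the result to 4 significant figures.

3.629 m²·K/W

U_eff = 0.83/4.691 + 0.17/1.724 = 0.17693 + 0.098608 = 0.27554
R_eff = 1/U_eff = 3.6292 m²·K/W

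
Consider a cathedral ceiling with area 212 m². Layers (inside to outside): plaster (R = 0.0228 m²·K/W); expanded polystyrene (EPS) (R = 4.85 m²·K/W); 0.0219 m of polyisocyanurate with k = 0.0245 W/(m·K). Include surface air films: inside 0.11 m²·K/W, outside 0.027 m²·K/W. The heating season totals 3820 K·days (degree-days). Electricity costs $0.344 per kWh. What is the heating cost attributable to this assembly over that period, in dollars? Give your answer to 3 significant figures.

0.0219/0.0245 = 0.8939
R_total = 0.11 + 0.0228 + 4.85 + 0.8939 + 0.027 = 5.904 m²·K/W
E = A × HDD × 24 / R / 1000 = 212 × 3820 × 24 / 5.904 / 1000 = 3292 kWh
Cost = 3292 × 0.344 = $1133

1130 dollars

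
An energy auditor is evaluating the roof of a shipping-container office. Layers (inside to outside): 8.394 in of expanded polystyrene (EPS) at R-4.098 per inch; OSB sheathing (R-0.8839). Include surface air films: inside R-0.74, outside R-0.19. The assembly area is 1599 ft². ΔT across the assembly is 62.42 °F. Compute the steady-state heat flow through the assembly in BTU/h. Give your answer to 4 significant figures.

8.394 × 4.098 = 34.399
R_total = 0.74 + 34.399 + 0.8839 + 0.19 = 36.213 ft²·°F·h/BTU
Q = A·ΔT/R = 1599 × 62.42 / 36.213 = 2756.2 BTU/h

2756 BTU/h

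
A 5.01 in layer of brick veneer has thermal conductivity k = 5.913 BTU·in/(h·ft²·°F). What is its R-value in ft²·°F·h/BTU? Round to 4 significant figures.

R = L/k = 5.01/5.913 = 0.84729 ft²·°F·h/BTU

0.8473 ft²·°F·h/BTU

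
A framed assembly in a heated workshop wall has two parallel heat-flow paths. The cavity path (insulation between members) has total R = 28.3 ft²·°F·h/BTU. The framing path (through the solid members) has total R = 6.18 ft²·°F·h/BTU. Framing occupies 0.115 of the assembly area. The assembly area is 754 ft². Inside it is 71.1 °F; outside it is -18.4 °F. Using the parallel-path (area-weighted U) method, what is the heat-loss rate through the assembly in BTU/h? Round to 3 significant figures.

3370 BTU/h

U_eff = 0.885/28.3 + 0.115/6.18 = 0.03127 + 0.01861 = 0.04988
R_eff = 1/U_eff = 20.05 ft²·°F·h/BTU
Q = 754 × (71.1 − (-18.4)) / 20.05 = 3366 BTU/h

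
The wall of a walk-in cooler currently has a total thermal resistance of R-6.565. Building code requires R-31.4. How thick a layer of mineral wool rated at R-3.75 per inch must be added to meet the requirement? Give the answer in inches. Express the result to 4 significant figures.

6.623 in

ΔR = 31.4 − 6.565 = 24.835 ft²·°F·h/BTU
L = ΔR / (R/in) = 24.835/3.75 = 6.6227 in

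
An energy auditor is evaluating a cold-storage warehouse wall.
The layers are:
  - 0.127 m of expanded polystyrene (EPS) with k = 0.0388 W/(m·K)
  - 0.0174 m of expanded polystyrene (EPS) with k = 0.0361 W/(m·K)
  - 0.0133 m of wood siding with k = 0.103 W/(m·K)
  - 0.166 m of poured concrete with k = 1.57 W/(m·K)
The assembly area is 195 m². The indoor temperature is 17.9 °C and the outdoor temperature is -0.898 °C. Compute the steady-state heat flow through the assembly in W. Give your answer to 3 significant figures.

0.127/0.0388 = 3.273
0.0174/0.0361 = 0.482
0.0133/0.103 = 0.1291
0.166/1.57 = 0.1057
R_total = 3.273 + 0.482 + 0.1291 + 0.1057 = 3.99 m²·K/W
Q = A·ΔT/R = 195 × (17.9 − (-0.898)) / 3.99 = 918.7 W

919 W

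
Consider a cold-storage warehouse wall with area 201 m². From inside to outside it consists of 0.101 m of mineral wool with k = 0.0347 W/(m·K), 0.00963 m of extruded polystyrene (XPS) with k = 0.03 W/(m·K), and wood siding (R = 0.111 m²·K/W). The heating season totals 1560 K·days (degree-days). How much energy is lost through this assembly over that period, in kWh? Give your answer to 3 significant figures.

0.101/0.0347 = 2.911
0.00963/0.03 = 0.321
R_total = 2.911 + 0.321 + 0.111 = 3.343 m²·K/W
E = A × HDD × 24 / R / 1000 = 201 × 1560 × 24 / 3.343 / 1000 = 2251 kWh

2250 kWh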